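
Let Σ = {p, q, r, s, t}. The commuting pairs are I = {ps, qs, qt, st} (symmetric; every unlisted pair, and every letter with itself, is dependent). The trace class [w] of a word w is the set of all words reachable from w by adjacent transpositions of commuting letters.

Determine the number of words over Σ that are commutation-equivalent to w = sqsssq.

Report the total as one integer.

15

#0=s has no predecessor
#1=q has no predecessor
#2=s depends on [0:s]
#3=s depends on [2:s]
#4=s depends on [3:s]
#5=q depends on [1:q]
sources: [0:s, 1:q]
N(rest) = Σ N(rest − s) over sources s of rest; N(one piece) = 1:
  size 1 → [4]=1  [5]=1
  size 2 → [1,5]=1  [3,4]=1  [4,5]=2
  size 3 → [1,4,5]=3  [2,3,4]=1  [3,4,5]=3
  size 4 → [0,2,3,4]=1  [1,3,4,5]=6  [2,3,4,5]=4
  first=0(s) contributes 10
  first=1(q) contributes 5
|[w]| = 15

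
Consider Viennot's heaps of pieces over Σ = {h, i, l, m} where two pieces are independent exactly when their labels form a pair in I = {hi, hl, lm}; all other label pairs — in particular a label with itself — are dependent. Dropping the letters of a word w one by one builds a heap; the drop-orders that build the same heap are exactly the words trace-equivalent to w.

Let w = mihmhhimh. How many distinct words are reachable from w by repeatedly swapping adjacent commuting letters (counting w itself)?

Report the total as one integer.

6

piece 0:m — minimal
piece 1:i rests on {0:m}
piece 2:h rests on {0:m}
piece 3:m rests on {1:i, 2:h}
piece 4:h rests on {3:m}
piece 5:h rests on {4:h}
piece 6:i rests on {3:m}
piece 7:m rests on {5:h, 6:i}
piece 8:h rests on {7:m}
minimal pieces: {0:m}
ways to finish when only these pieces remain (= sum over removing one remaining piece with nothing left below it):
  1 left: {8}→1
  2 left: {7,8}→1
  3 left: {5,7,8}→1  {6,7,8}→1
  4 left: {4,5,7,8}→1  {5,6,7,8}→2
  5 left: {4,5,6,7,8}→3
  6 left: {3,4,5,6,7,8}→3
  7 left: {1,3,4,5,6,7,8}→3  {2,3,4,5,6,7,8}→3
  placing 0:m first → 6 extensions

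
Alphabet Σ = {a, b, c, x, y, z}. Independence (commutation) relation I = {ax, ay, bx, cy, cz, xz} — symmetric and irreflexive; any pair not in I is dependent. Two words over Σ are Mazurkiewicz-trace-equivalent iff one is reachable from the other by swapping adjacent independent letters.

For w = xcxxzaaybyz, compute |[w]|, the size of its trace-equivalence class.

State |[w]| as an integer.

0(x) covers ∅
1(c) covers 0:x
2(x) covers 1:c
3(x) covers 2:x
4(z) covers ∅
5(a) covers 1:c, 4:z
6(a) covers 5:a
7(y) covers 3:x, 4:z
8(b) covers 6:a, 7:y
9(y) covers 8:b
10(z) covers 9:y
floor of heap: 0:x, 4:z
completions by unplaced set U, small U first (add the entries for U minus each lowest piece of U):
  |U|=1: {10}:1
  |U|=2: {9,10}:1
  |U|=3: {8,9,10}:1
  |U|=4: {6,8,9,10}:1  {7,8,9,10}:1
  |U|=5: {3,7,8,9,10}:1  {5,6,8,9,10}:1  {6,7,8,9,10}:2
  |U|=6: {2,3,7,8,9,10}:1  {3,6,7,8,9,10}:3  {5,6,7,8,9,10}:3
  |U|=7: {2,3,6,7,8,9,10}:4  {3,5,6,7,8,9,10}:6  {4,5,6,7,8,9,10}:3
  |U|=8: {2,3,5,6,7,8,9,10}:10  {3,4,5,6,7,8,9,10}:9
  |U|=9: {1,2,3,5,6,7,8,9,10}:10  {2,3,4,5,6,7,8,9,10}:19
  start at 0(x): 29
  start at 4(z): 10
sum over floor = 39

39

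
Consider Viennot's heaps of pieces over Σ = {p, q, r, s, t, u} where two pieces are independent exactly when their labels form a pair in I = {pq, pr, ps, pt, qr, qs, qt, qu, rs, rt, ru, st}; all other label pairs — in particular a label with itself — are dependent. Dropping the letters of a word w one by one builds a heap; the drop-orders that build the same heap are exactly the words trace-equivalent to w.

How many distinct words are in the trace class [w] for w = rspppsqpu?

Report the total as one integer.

piece 0:r — minimal
piece 1:s — minimal
piece 2:p — minimal
piece 3:p rests on {2:p}
piece 4:p rests on {3:p}
piece 5:s rests on {1:s}
piece 6:q — minimal
piece 7:p rests on {4:p}
piece 8:u rests on {5:s, 7:p}
minimal pieces: {0:r, 1:s, 2:p, 6:q}
ways to finish when only these pieces remain (= sum over removing one remaining piece with nothing left below it):
  1 left: {0}→1  {6}→1  {8}→1
  2 left: {0,6}→2  {0,8}→2  {5,8}→1  {6,8}→2  {7,8}→1
  3 left: {0,5,8}→3  {0,6,8}→6  {0,7,8}→3  {1,5,8}→1  {4,7,8}→1  {5,6,8}→3  {5,7,8}→2  {6,7,8}→3
  4 left: {0,1,5,8}→4  {0,4,7,8}→4  {0,5,6,8}→12  {0,5,7,8}→8  {0,6,7,8}→12  {1,5,6,8}→4  {1,5,7,8}→3  {3,4,7,8}→1  {4,5,7,8}→3  {4,6,7,8}→4  {5,6,7,8}→8
  5 left: {0,1,5,6,8}→20  {0,1,5,7,8}→15  {0,3,4,7,8}→5  {0,4,5,7,8}→15  {0,4,6,7,8}→20  {0,5,6,7,8}→40  {1,4,5,7,8}→6  {1,5,6,7,8}→15  {2,3,4,7,8}→1  {3,4,5,7,8}→4  {3,4,6,7,8}→5  {4,5,6,7,8}→15
  6 left: {0,1,4,5,7,8}→36  {0,1,5,6,7,8}→90  {0,2,3,4,7,8}→6  {0,3,4,5,7,8}→24  {0,3,4,6,7,8}→30  {0,4,5,6,7,8}→90  {1,3,4,5,7,8}→10  {1,4,5,6,7,8}→36  {2,3,4,5,7,8}→5  {2,3,4,6,7,8}→6  {3,4,5,6,7,8}→24
  7 left: {0,1,3,4,5,7,8}→70  {0,1,4,5,6,7,8}→252  {0,2,3,4,5,7,8}→35  {0,2,3,4,6,7,8}→42  {0,3,4,5,6,7,8}→168  {1,2,3,4,5,7,8}→15  {1,3,4,5,6,7,8}→70  {2,3,4,5,6,7,8}→35
  placing 0:r first → 120 extensions
  placing 1:s first → 280 extensions
  placing 2:p first → 560 extensions
  placing 6:q first → 120 extensions
total linear extensions = 1080

1080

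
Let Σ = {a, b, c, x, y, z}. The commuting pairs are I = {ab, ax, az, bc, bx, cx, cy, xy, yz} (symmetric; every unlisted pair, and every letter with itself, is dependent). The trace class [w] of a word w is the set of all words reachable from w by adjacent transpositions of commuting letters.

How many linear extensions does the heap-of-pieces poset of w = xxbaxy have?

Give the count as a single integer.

40

#0=x has no predecessor
#1=x depends on [0:x]
#2=b has no predecessor
#3=a has no predecessor
#4=x depends on [1:x]
#5=y depends on [2:b, 3:a]
sources: [0:x, 2:b, 3:a]
N(rest) = Σ N(rest − s) over sources s of rest; N(one piece) = 1:
  size 1 → [4]=1  [5]=1
  size 2 → [1,4]=1  [2,5]=1  [3,5]=1  [4,5]=2
  size 3 → [0,1,4]=1  [1,4,5]=3  [2,3,5]=2  [2,4,5]=3  [3,4,5]=3
  size 4 → [0,1,4,5]=4  [1,2,4,5]=6  [1,3,4,5]=6  [2,3,4,5]=8
  first=0(x) contributes 20
  first=2(b) contributes 10
  first=3(a) contributes 10
|[w]| = 40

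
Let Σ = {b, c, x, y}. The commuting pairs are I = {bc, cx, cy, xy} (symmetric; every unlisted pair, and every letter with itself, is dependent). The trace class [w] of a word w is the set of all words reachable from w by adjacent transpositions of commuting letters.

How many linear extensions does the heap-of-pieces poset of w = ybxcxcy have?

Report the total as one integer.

piece 0:y — minimal
piece 1:b rests on {0:y}
piece 2:x rests on {1:b}
piece 3:c — minimal
piece 4:x rests on {2:x}
piece 5:c rests on {3:c}
piece 6:y rests on {1:b}
minimal pieces: {0:y, 3:c}
ways to finish when only these pieces remain (= sum over removing one remaining piece with nothing left below it):
  1 left: {4}→1  {5}→1  {6}→1
  2 left: {2,4}→1  {3,5}→1  {4,5}→2  {4,6}→2  {5,6}→2
  3 left: {2,4,5}→3  {2,4,6}→3  {3,4,5}→3  {3,5,6}→3  {4,5,6}→6
  4 left: {1,2,4,6}→3  {2,3,4,5}→6  {2,4,5,6}→12  {3,4,5,6}→12
  5 left: {0,1,2,4,6}→3  {1,2,4,5,6}→15  {2,3,4,5,6}→30
  placing 0:y first → 45 extensions
  placing 3:c first → 18 extensions
total linear extensions = 63

63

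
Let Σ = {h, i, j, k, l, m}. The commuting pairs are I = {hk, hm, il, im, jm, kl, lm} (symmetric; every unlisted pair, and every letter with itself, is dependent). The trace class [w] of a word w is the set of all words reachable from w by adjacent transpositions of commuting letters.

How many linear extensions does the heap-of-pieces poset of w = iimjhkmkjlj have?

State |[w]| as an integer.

17

#0=i has no predecessor
#1=i depends on [0:i]
#2=m has no predecessor
#3=j depends on [1:i]
#4=h depends on [3:j]
#5=k depends on [2:m, 3:j]
#6=m depends on [5:k]
#7=k depends on [6:m]
#8=j depends on [4:h, 7:k]
#9=l depends on [8:j]
#10=j depends on [9:l]
sources: [0:i, 2:m]
N(rest) = Σ N(rest − s) over sources s of rest; N(one piece) = 1:
  size 1 → [10]=1
  size 2 → [9,10]=1
  size 3 → [8,9,10]=1
  size 4 → [4,8,9,10]=1  [7,8,9,10]=1
  size 5 → [4,7,8,9,10]=2  [6,7,8,9,10]=1
  size 6 → [4,6,7,8,9,10]=3  [5,6,7,8,9,10]=1
  size 7 → [2,5,6,7,8,9,10]=1  [4,5,6,7,8,9,10]=4
  size 8 → [2,4,5,6,7,8,9,10]=5  [3,4,5,6,7,8,9,10]=4
  size 9 → [1,3,4,5,6,7,8,9,10]=4  [2,3,4,5,6,7,8,9,10]=9
  first=0(i) contributes 13
  first=2(m) contributes 4
|[w]| = 17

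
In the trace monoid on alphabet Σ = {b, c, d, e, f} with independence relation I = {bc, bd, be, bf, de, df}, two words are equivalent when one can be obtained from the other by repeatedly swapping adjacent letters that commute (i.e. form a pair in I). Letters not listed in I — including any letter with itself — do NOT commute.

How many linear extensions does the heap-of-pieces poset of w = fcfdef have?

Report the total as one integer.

4

0(f) covers ∅
1(c) covers 0:f
2(f) covers 1:c
3(d) covers 1:c
4(e) covers 2:f
5(f) covers 4:e
floor of heap: 0:f
completions by unplaced set U, small U first (add the entries for U minus each lowest piece of U):
  |U|=1: {3}:1  {5}:1
  |U|=2: {3,5}:2  {4,5}:1
  |U|=3: {2,4,5}:1  {3,4,5}:3
  |U|=4: {2,3,4,5}:4
  start at 0(f): 4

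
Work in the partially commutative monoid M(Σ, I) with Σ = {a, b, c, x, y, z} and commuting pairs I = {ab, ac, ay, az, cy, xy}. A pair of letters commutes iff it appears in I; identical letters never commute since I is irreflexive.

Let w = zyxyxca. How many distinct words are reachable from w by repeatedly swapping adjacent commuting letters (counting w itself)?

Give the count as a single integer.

30

#0=z has no predecessor
#1=y depends on [0:z]
#2=x depends on [0:z]
#3=y depends on [1:y]
#4=x depends on [2:x]
#5=c depends on [4:x]
#6=a depends on [4:x]
sources: [0:z]
N(rest) = Σ N(rest − s) over sources s of rest; N(one piece) = 1:
  size 1 → [3]=1  [5]=1  [6]=1
  size 2 → [1,3]=1  [3,5]=2  [3,6]=2  [5,6]=2
  size 3 → [1,3,5]=3  [1,3,6]=3  [3,5,6]=6  [4,5,6]=2
  size 4 → [1,3,5,6]=12  [2,4,5,6]=2  [3,4,5,6]=8
  size 5 → [1,3,4,5,6]=20  [2,3,4,5,6]=10
  first=0(z) contributes 30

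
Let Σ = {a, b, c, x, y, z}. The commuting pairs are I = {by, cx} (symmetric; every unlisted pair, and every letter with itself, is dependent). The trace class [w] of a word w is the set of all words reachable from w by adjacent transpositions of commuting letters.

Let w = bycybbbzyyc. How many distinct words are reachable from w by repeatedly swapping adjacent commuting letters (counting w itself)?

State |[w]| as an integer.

8

#0=b has no predecessor
#1=y has no predecessor
#2=c depends on [0:b, 1:y]
#3=y depends on [2:c]
#4=b depends on [2:c]
#5=b depends on [4:b]
#6=b depends on [5:b]
#7=z depends on [3:y, 6:b]
#8=y depends on [7:z]
#9=y depends on [8:y]
#10=c depends on [9:y]
sources: [0:b, 1:y]
N(rest) = Σ N(rest − s) over sources s of rest; N(one piece) = 1:
  size 1 → [10]=1
  size 2 → [9,10]=1
  size 3 → [8,9,10]=1
  size 4 → [7,8,9,10]=1
  size 5 → [3,7,8,9,10]=1  [6,7,8,9,10]=1
  size 6 → [3,6,7,8,9,10]=2  [5,6,7,8,9,10]=1
  size 7 → [3,5,6,7,8,9,10]=3  [4,5,6,7,8,9,10]=1
  size 8 → [3,4,5,6,7,8,9,10]=4
  size 9 → [2,3,4,5,6,7,8,9,10]=4
  first=0(b) contributes 4
  first=1(y) contributes 4
|[w]| = 8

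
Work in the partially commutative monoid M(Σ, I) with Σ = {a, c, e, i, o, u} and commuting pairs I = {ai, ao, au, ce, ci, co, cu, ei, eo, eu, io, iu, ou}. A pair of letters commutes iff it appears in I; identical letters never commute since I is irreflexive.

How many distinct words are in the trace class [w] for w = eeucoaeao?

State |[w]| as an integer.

0(e) covers ∅
1(e) covers 0:e
2(u) covers ∅
3(c) covers ∅
4(o) covers ∅
5(a) covers 1:e, 3:c
6(e) covers 5:a
7(a) covers 6:e
8(o) covers 4:o
floor of heap: 0:e, 2:u, 3:c, 4:o
completions by unplaced set U, small U first (add the entries for U minus each lowest piece of U):
  |U|=1: {2}:1  {7}:1  {8}:1
  |U|=2: {2,7}:2  {2,8}:2  {4,8}:1  {6,7}:1  {7,8}:2
  |U|=3: {2,4,8}:3  {2,6,7}:3  {2,7,8}:6  {4,7,8}:3  {5,6,7}:1  {6,7,8}:3
  |U|=4: {1,5,6,7}:1  {2,4,7,8}:12  {2,5,6,7}:4  {2,6,7,8}:12  {3,5,6,7}:1  {4,6,7,8}:6  {5,6,7,8}:4
  |U|=5: {0,1,5,6,7}:1  {1,2,5,6,7}:5  {1,3,5,6,7}:2  {1,5,6,7,8}:5  {2,3,5,6,7}:5  {2,4,6,7,8}:30  {2,5,6,7,8}:20  {3,5,6,7,8}:5  {4,5,6,7,8}:10
  |U|=6: {0,1,2,5,6,7}:6  {0,1,3,5,6,7}:3  {0,1,5,6,7,8}:6  {1,2,3,5,6,7}:12  {1,2,5,6,7,8}:30  {1,3,5,6,7,8}:12  {1,4,5,6,7,8}:15  {2,3,5,6,7,8}:30  {2,4,5,6,7,8}:60  {3,4,5,6,7,8}:15
  |U|=7: {0,1,2,3,5,6,7}:21  {0,1,2,5,6,7,8}:42  {0,1,3,5,6,7,8}:21  {0,1,4,5,6,7,8}:21  {1,2,3,5,6,7,8}:84  {1,2,4,5,6,7,8}:105  {1,3,4,5,6,7,8}:42  {2,3,4,5,6,7,8}:105
  start at 0(e): 336
  start at 2(u): 84
  start at 3(c): 168
  start at 4(o): 168
sum over floor = 756

756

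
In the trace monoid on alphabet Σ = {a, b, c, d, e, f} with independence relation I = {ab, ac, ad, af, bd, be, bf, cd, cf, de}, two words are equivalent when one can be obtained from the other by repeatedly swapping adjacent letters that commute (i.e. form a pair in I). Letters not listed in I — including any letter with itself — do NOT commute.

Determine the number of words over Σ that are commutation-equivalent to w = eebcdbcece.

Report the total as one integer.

#0=e has no predecessor
#1=e depends on [0:e]
#2=b has no predecessor
#3=c depends on [1:e, 2:b]
#4=d has no predecessor
#5=b depends on [3:c]
#6=c depends on [5:b]
#7=e depends on [6:c]
#8=c depends on [7:e]
#9=e depends on [8:c]
sources: [0:e, 2:b, 4:d]
N(rest) = Σ N(rest − s) over sources s of rest; N(one piece) = 1:
  size 1 → [4]=1  [9]=1
  size 2 → [4,9]=2  [8,9]=1
  size 3 → [4,8,9]=3  [7,8,9]=1
  size 4 → [4,7,8,9]=4  [6,7,8,9]=1
  size 5 → [4,6,7,8,9]=5  [5,6,7,8,9]=1
  size 6 → [3,5,6,7,8,9]=1  [4,5,6,7,8,9]=6
  size 7 → [1,3,5,6,7,8,9]=1  [2,3,5,6,7,8,9]=1  [3,4,5,6,7,8,9]=7
  size 8 → [0,1,3,5,6,7,8,9]=1  [1,2,3,5,6,7,8,9]=2  [1,3,4,5,6,7,8,9]=8  [2,3,4,5,6,7,8,9]=8
  first=0(e) contributes 18
  first=2(b) contributes 9
  first=4(d) contributes 3
|[w]| = 30

30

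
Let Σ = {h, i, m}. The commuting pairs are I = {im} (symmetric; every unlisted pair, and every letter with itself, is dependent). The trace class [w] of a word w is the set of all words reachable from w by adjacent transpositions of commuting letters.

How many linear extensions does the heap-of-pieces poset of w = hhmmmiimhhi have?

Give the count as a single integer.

15

0(h) covers ∅
1(h) covers 0:h
2(m) covers 1:h
3(m) covers 2:m
4(m) covers 3:m
5(i) covers 1:h
6(i) covers 5:i
7(m) covers 4:m
8(h) covers 6:i, 7:m
9(h) covers 8:h
10(i) covers 9:h
floor of heap: 0:h
completions by unplaced set U, small U first (add the entries for U minus each lowest piece of U):
  |U|=1: {10}:1
  |U|=2: {9,10}:1
  |U|=3: {8,9,10}:1
  |U|=4: {6,8,9,10}:1  {7,8,9,10}:1
  |U|=5: {4,7,8,9,10}:1  {5,6,8,9,10}:1  {6,7,8,9,10}:2
  |U|=6: {3,4,7,8,9,10}:1  {4,6,7,8,9,10}:3  {5,6,7,8,9,10}:3
  |U|=7: {2,3,4,7,8,9,10}:1  {3,4,6,7,8,9,10}:4  {4,5,6,7,8,9,10}:6
  |U|=8: {2,3,4,6,7,8,9,10}:5  {3,4,5,6,7,8,9,10}:10
  |U|=9: {2,3,4,5,6,7,8,9,10}:15
  start at 0(h): 15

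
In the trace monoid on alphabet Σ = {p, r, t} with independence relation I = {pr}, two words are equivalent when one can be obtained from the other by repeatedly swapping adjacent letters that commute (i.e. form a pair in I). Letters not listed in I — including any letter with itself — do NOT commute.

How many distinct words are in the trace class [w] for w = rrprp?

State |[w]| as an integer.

10

drop 0:r onto floor
drop 1:r onto {0:r}
drop 2:p onto floor
drop 3:r onto {1:r}
drop 4:p onto {2:p}
ground layer = {0:r, 2:p}
drop-orders for the pieces not yet dropped (sum over which currently-grounded one goes next):
  1 to go: {3} 1  {4} 1
  2 to go: {1,3} 1  {2,4} 1  {3,4} 2
  3 to go: {0,1,3} 1  {1,3,4} 3  {2,3,4} 3
  if 0:r drops first: 6 orders
  if 2:p drops first: 4 orders
heap linearizations: 10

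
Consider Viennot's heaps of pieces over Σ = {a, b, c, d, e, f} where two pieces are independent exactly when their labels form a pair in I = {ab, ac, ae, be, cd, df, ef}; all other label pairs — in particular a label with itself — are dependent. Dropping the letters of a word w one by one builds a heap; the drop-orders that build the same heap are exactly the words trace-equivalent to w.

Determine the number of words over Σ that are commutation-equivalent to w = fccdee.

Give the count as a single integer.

#0=f has no predecessor
#1=c depends on [0:f]
#2=c depends on [1:c]
#3=d has no predecessor
#4=e depends on [2:c, 3:d]
#5=e depends on [4:e]
sources: [0:f, 3:d]
N(rest) = Σ N(rest − s) over sources s of rest; N(one piece) = 1:
  size 1 → [5]=1
  size 2 → [4,5]=1
  size 3 → [2,4,5]=1  [3,4,5]=1
  size 4 → [1,2,4,5]=1  [2,3,4,5]=2
  first=0(f) contributes 3
  first=3(d) contributes 1
|[w]| = 4

4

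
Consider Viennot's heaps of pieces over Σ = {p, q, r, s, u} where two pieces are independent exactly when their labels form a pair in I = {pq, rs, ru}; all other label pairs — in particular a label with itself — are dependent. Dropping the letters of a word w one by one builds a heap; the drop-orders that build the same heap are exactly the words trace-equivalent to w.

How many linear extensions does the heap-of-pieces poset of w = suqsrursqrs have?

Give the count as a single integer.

20

#0=s has no predecessor
#1=u depends on [0:s]
#2=q depends on [1:u]
#3=s depends on [2:q]
#4=r depends on [2:q]
#5=u depends on [3:s]
#6=r depends on [4:r]
#7=s depends on [5:u]
#8=q depends on [6:r, 7:s]
#9=r depends on [8:q]
#10=s depends on [8:q]
sources: [0:s]
N(rest) = Σ N(rest − s) over sources s of rest; N(one piece) = 1:
  size 1 → [9]=1  [10]=1
  size 2 → [9,10]=2
  size 3 → [8,9,10]=2
  size 4 → [6,8,9,10]=2  [7,8,9,10]=2
  size 5 → [4,6,8,9,10]=2  [5,7,8,9,10]=2  [6,7,8,9,10]=4
  size 6 → [3,5,7,8,9,10]=2  [4,6,7,8,9,10]=6  [5,6,7,8,9,10]=6
  size 7 → [3,5,6,7,8,9,10]=8  [4,5,6,7,8,9,10]=12
  size 8 → [3,4,5,6,7,8,9,10]=20
  size 9 → [2,3,4,5,6,7,8,9,10]=20
  first=0(s) contributes 20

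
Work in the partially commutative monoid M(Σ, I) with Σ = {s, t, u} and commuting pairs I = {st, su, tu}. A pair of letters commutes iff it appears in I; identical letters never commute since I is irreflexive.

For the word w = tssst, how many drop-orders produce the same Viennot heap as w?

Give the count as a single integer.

#0=t has no predecessor
#1=s has no predecessor
#2=s depends on [1:s]
#3=s depends on [2:s]
#4=t depends on [0:t]
sources: [0:t, 1:s]
N(rest) = Σ N(rest − s) over sources s of rest; N(one piece) = 1:
  size 1 → [3]=1  [4]=1
  size 2 → [0,4]=1  [2,3]=1  [3,4]=2
  size 3 → [0,3,4]=3  [1,2,3]=1  [2,3,4]=3
  first=0(t) contributes 4
  first=1(s) contributes 6
|[w]| = 10

10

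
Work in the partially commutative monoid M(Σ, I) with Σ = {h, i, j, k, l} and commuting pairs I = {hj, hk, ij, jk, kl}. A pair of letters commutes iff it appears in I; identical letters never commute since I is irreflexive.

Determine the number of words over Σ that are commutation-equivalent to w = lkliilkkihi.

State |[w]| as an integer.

9

drop 0:l onto floor
drop 1:k onto floor
drop 2:l onto {0:l}
drop 3:i onto {1:k, 2:l}
drop 4:i onto {3:i}
drop 5:l onto {4:i}
drop 6:k onto {4:i}
drop 7:k onto {6:k}
drop 8:i onto {5:l, 7:k}
drop 9:h onto {8:i}
drop 10:i onto {9:h}
ground layer = {0:l, 1:k}
drop-orders for the pieces not yet dropped (sum over which currently-grounded one goes next):
  1 to go: {10} 1
  2 to go: {9,10} 1
  3 to go: {8,9,10} 1
  4 to go: {5,8,9,10} 1  {7,8,9,10} 1
  5 to go: {5,7,8,9,10} 2  {6,7,8,9,10} 1
  6 to go: {5,6,7,8,9,10} 3
  7 to go: {4,5,6,7,8,9,10} 3
  8 to go: {3,4,5,6,7,8,9,10} 3
  9 to go: {1,3,4,5,6,7,8,9,10} 3  {2,3,4,5,6,7,8,9,10} 3
  if 0:l drops first: 6 orders
  if 1:k drops first: 3 orders
heap linearizations: 9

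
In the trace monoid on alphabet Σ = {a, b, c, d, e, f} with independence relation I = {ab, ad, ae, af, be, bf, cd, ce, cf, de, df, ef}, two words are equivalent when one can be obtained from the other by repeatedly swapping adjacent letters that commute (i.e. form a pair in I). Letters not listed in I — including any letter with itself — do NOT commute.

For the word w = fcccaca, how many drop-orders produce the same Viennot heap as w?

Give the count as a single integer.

7

0(f) covers ∅
1(c) covers ∅
2(c) covers 1:c
3(c) covers 2:c
4(a) covers 3:c
5(c) covers 4:a
6(a) covers 5:c
floor of heap: 0:f, 1:c
completions by unplaced set U, small U first (add the entries for U minus each lowest piece of U):
  |U|=1: {0}:1  {6}:1
  |U|=2: {0,6}:2  {5,6}:1
  |U|=3: {0,5,6}:3  {4,5,6}:1
  |U|=4: {0,4,5,6}:4  {3,4,5,6}:1
  |U|=5: {0,3,4,5,6}:5  {2,3,4,5,6}:1
  start at 0(f): 1
  start at 1(c): 6
sum over floor = 7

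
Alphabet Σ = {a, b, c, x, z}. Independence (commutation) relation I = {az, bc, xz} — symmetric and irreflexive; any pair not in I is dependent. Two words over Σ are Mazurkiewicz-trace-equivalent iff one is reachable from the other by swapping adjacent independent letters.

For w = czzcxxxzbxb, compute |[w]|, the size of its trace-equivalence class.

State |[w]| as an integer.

4

drop 0:c onto floor
drop 1:z onto {0:c}
drop 2:z onto {1:z}
drop 3:c onto {2:z}
drop 4:x onto {3:c}
drop 5:x onto {4:x}
drop 6:x onto {5:x}
drop 7:z onto {3:c}
drop 8:b onto {6:x, 7:z}
drop 9:x onto {8:b}
drop 10:b onto {9:x}
ground layer = {0:c}
drop-orders for the pieces not yet dropped (sum over which currently-grounded one goes next):
  1 to go: {10} 1
  2 to go: {9,10} 1
  3 to go: {8,9,10} 1
  4 to go: {6,8,9,10} 1  {7,8,9,10} 1
  5 to go: {5,6,8,9,10} 1  {6,7,8,9,10} 2
  6 to go: {4,5,6,8,9,10} 1  {5,6,7,8,9,10} 3
  7 to go: {4,5,6,7,8,9,10} 4
  8 to go: {3,4,5,6,7,8,9,10} 4
  9 to go: {2,3,4,5,6,7,8,9,10} 4
  if 0:c drops first: 4 orders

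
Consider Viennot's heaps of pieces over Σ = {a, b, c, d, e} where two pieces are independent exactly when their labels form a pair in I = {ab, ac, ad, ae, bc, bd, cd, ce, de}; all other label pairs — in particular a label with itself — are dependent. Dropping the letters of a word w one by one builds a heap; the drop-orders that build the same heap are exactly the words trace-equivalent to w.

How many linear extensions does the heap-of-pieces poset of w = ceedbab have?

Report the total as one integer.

210

0(c) covers ∅
1(e) covers ∅
2(e) covers 1:e
3(d) covers ∅
4(b) covers 2:e
5(a) covers ∅
6(b) covers 4:b
floor of heap: 0:c, 1:e, 3:d, 5:a
completions by unplaced set U, small U first (add the entries for U minus each lowest piece of U):
  |U|=1: {0}:1  {3}:1  {5}:1  {6}:1
  |U|=2: {0,3}:2  {0,5}:2  {0,6}:2  {3,5}:2  {3,6}:2  {4,6}:1  {5,6}:2
  |U|=3: {0,3,5}:6  {0,3,6}:6  {0,4,6}:3  {0,5,6}:6  {2,4,6}:1  {3,4,6}:3  {3,5,6}:6  {4,5,6}:3
  |U|=4: {0,2,4,6}:4  {0,3,4,6}:12  {0,3,5,6}:24  {0,4,5,6}:12  {1,2,4,6}:1  {2,3,4,6}:4  {2,4,5,6}:4  {3,4,5,6}:12
  |U|=5: {0,1,2,4,6}:5  {0,2,3,4,6}:20  {0,2,4,5,6}:20  {0,3,4,5,6}:60  {1,2,3,4,6}:5  {1,2,4,5,6}:5  {2,3,4,5,6}:20
  start at 0(c): 30
  start at 1(e): 120
  start at 3(d): 30
  start at 5(a): 30
sum over floor = 210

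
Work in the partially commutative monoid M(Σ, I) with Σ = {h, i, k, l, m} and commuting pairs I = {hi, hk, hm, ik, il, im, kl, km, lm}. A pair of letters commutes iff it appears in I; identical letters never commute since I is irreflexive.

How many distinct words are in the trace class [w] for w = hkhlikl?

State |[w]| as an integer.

105

drop 0:h onto floor
drop 1:k onto floor
drop 2:h onto {0:h}
drop 3:l onto {2:h}
drop 4:i onto floor
drop 5:k onto {1:k}
drop 6:l onto {3:l}
ground layer = {0:h, 1:k, 4:i}
drop-orders for the pieces not yet dropped (sum over which currently-grounded one goes next):
  1 to go: {4} 1  {5} 1  {6} 1
  2 to go: {1,5} 1  {3,6} 1  {4,5} 2  {4,6} 2  {5,6} 2
  3 to go: {1,4,5} 3  {1,5,6} 3  {2,3,6} 1  {3,4,6} 3  {3,5,6} 3  {4,5,6} 6
  4 to go: {0,2,3,6} 1  {1,3,5,6} 6  {1,4,5,6} 12  {2,3,4,6} 4  {2,3,5,6} 4  {3,4,5,6} 12
  5 to go: {0,2,3,4,6} 5  {0,2,3,5,6} 5  {1,2,3,5,6} 10  {1,3,4,5,6} 30  {2,3,4,5,6} 20
  if 0:h drops first: 60 orders
  if 1:k drops first: 30 orders
  if 4:i drops first: 15 orders
heap linearizations: 105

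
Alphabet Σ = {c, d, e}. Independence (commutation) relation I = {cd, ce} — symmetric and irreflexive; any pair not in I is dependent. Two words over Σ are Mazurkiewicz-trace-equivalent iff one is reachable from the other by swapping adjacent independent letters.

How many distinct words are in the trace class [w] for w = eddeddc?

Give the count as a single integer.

7

piece 0:e — minimal
piece 1:d rests on {0:e}
piece 2:d rests on {1:d}
piece 3:e rests on {2:d}
piece 4:d rests on {3:e}
piece 5:d rests on {4:d}
piece 6:c — minimal
minimal pieces: {0:e, 6:c}
ways to finish when only these pieces remain (= sum over removing one remaining piece with nothing left below it):
  1 left: {5}→1  {6}→1
  2 left: {4,5}→1  {5,6}→2
  3 left: {3,4,5}→1  {4,5,6}→3
  4 left: {2,3,4,5}→1  {3,4,5,6}→4
  5 left: {1,2,3,4,5}→1  {2,3,4,5,6}→5
  placing 0:e first → 6 extensions
  placing 6:c first → 1 extensions
total linear extensions = 7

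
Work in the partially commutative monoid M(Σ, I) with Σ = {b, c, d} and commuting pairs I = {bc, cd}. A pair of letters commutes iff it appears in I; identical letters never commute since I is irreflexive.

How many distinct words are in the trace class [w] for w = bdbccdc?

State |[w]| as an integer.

drop 0:b onto floor
drop 1:d onto {0:b}
drop 2:b onto {1:d}
drop 3:c onto floor
drop 4:c onto {3:c}
drop 5:d onto {2:b}
drop 6:c onto {4:c}
ground layer = {0:b, 3:c}
drop-orders for the pieces not yet dropped (sum over which currently-grounded one goes next):
  1 to go: {5} 1  {6} 1
  2 to go: {2,5} 1  {4,6} 1  {5,6} 2
  3 to go: {1,2,5} 1  {2,5,6} 3  {3,4,6} 1  {4,5,6} 3
  4 to go: {0,1,2,5} 1  {1,2,5,6} 4  {2,4,5,6} 6  {3,4,5,6} 4
  5 to go: {0,1,2,5,6} 5  {1,2,4,5,6} 10  {2,3,4,5,6} 10
  if 0:b drops first: 20 orders
  if 3:c drops first: 15 orders
heap linearizations: 35

35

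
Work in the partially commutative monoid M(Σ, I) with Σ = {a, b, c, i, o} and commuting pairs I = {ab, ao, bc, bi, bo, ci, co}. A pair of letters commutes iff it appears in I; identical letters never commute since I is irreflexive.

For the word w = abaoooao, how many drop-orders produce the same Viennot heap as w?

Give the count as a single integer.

drop 0:a onto floor
drop 1:b onto floor
drop 2:a onto {0:a}
drop 3:o onto floor
drop 4:o onto {3:o}
drop 5:o onto {4:o}
drop 6:a onto {2:a}
drop 7:o onto {5:o}
ground layer = {0:a, 1:b, 3:o}
drop-orders for the pieces not yet dropped (sum over which currently-grounded one goes next):
  1 to go: {1} 1  {6} 1  {7} 1
  2 to go: {1,6} 2  {1,7} 2  {2,6} 1  {5,7} 1  {6,7} 2
  3 to go: {0,2,6} 1  {1,2,6} 3  {1,5,7} 3  {1,6,7} 6  {2,6,7} 3  {4,5,7} 1  {5,6,7} 3
  4 to go: {0,1,2,6} 4  {0,2,6,7} 4  {1,2,6,7} 12  {1,4,5,7} 4  {1,5,6,7} 12  {2,5,6,7} 6  {3,4,5,7} 1  {4,5,6,7} 4
  5 to go: {0,1,2,6,7} 20  {0,2,5,6,7} 10  {1,2,5,6,7} 30  {1,3,4,5,7} 5  {1,4,5,6,7} 20  {2,4,5,6,7} 10  {3,4,5,6,7} 5
  6 to go: {0,1,2,5,6,7} 60  {0,2,4,5,6,7} 20  {1,2,4,5,6,7} 60  {1,3,4,5,6,7} 30  {2,3,4,5,6,7} 15
  if 0:a drops first: 105 orders
  if 1:b drops first: 35 orders
  if 3:o drops first: 140 orders
heap linearizations: 280

280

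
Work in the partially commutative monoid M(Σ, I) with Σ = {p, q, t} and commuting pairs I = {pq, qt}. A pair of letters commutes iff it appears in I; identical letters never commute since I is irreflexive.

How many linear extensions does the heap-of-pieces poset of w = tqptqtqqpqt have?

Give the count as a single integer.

462

piece 0:t — minimal
piece 1:q — minimal
piece 2:p rests on {0:t}
piece 3:t rests on {2:p}
piece 4:q rests on {1:q}
piece 5:t rests on {3:t}
piece 6:q rests on {4:q}
piece 7:q rests on {6:q}
piece 8:p rests on {5:t}
piece 9:q rests on {7:q}
piece 10:t rests on {8:p}
minimal pieces: {0:t, 1:q}
ways to finish when only these pieces remain (= sum over removing one remaining piece with nothing left below it):
  1 left: {9}→1  {10}→1
  2 left: {7,9}→1  {8,10}→1  {9,10}→2
  3 left: {5,8,10}→1  {6,7,9}→1  {7,9,10}→3  {8,9,10}→3
  4 left: {3,5,8,10}→1  {4,6,7,9}→1  {5,8,9,10}→4  {6,7,9,10}→4  {7,8,9,10}→6
  5 left: {1,4,6,7,9}→1  {2,3,5,8,10}→1  {3,5,8,9,10}→5  {4,6,7,9,10}→5  {5,7,8,9,10}→10  {6,7,8,9,10}→10
  6 left: {0,2,3,5,8,10}→1  {1,4,6,7,9,10}→6  {2,3,5,8,9,10}→6  {3,5,7,8,9,10}→15  {4,6,7,8,9,10}→15  {5,6,7,8,9,10}→20
  7 left: {0,2,3,5,8,9,10}→7  {1,4,6,7,8,9,10}→21  {2,3,5,7,8,9,10}→21  {3,5,6,7,8,9,10}→35  {4,5,6,7,8,9,10}→35
  8 left: {0,2,3,5,7,8,9,10}→28  {1,4,5,6,7,8,9,10}→56  {2,3,5,6,7,8,9,10}→56  {3,4,5,6,7,8,9,10}→70
  9 left: {0,2,3,5,6,7,8,9,10}→84  {1,3,4,5,6,7,8,9,10}→126  {2,3,4,5,6,7,8,9,10}→126
  placing 0:t first → 252 extensions
  placing 1:q first → 210 extensions
total linear extensions = 462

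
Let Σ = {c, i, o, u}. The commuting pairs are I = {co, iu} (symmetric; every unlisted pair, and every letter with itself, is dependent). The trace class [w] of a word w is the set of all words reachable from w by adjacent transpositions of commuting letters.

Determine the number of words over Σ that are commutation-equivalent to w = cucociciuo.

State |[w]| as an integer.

0(c) covers ∅
1(u) covers 0:c
2(c) covers 1:u
3(o) covers 1:u
4(c) covers 2:c
5(i) covers 3:o, 4:c
6(c) covers 5:i
7(i) covers 6:c
8(u) covers 6:c
9(o) covers 7:i, 8:u
floor of heap: 0:c
completions by unplaced set U, small U first (add the entries for U minus each lowest piece of U):
  |U|=1: {9}:1
  |U|=2: {7,9}:1  {8,9}:1
  |U|=3: {7,8,9}:2
  |U|=4: {6,7,8,9}:2
  |U|=5: {5,6,7,8,9}:2
  |U|=6: {3,5,6,7,8,9}:2  {4,5,6,7,8,9}:2
  |U|=7: {2,4,5,6,7,8,9}:2  {3,4,5,6,7,8,9}:4
  |U|=8: {2,3,4,5,6,7,8,9}:6
  start at 0(c): 6

6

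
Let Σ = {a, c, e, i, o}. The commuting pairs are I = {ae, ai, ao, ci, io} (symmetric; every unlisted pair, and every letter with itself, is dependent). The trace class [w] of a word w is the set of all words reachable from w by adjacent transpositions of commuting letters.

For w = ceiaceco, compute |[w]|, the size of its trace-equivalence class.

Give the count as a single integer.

5

#0=c has no predecessor
#1=e depends on [0:c]
#2=i depends on [1:e]
#3=a depends on [0:c]
#4=c depends on [1:e, 3:a]
#5=e depends on [2:i, 4:c]
#6=c depends on [5:e]
#7=o depends on [6:c]
sources: [0:c]
N(rest) = Σ N(rest − s) over sources s of rest; N(one piece) = 1:
  size 1 → [7]=1
  size 2 → [6,7]=1
  size 3 → [5,6,7]=1
  size 4 → [2,5,6,7]=1  [4,5,6,7]=1
  size 5 → [2,4,5,6,7]=2  [3,4,5,6,7]=1
  size 6 → [1,2,4,5,6,7]=2  [2,3,4,5,6,7]=3
  first=0(c) contributes 5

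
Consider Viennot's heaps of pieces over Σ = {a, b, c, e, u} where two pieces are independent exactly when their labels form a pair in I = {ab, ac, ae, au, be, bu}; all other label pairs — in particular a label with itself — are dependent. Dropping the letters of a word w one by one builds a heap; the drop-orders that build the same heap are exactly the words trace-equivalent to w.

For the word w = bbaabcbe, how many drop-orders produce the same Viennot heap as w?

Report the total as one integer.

56

0(b) covers ∅
1(b) covers 0:b
2(a) covers ∅
3(a) covers 2:a
4(b) covers 1:b
5(c) covers 4:b
6(b) covers 5:c
7(e) covers 5:c
floor of heap: 0:b, 2:a
completions by unplaced set U, small U first (add the entries for U minus each lowest piece of U):
  |U|=1: {3}:1  {6}:1  {7}:1
  |U|=2: {2,3}:1  {3,6}:2  {3,7}:2  {6,7}:2
  |U|=3: {2,3,6}:3  {2,3,7}:3  {3,6,7}:6  {5,6,7}:2
  |U|=4: {2,3,6,7}:12  {3,5,6,7}:8  {4,5,6,7}:2
  |U|=5: {1,4,5,6,7}:2  {2,3,5,6,7}:20  {3,4,5,6,7}:10
  |U|=6: {0,1,4,5,6,7}:2  {1,3,4,5,6,7}:12  {2,3,4,5,6,7}:30
  start at 0(b): 42
  start at 2(a): 14
sum over floor = 56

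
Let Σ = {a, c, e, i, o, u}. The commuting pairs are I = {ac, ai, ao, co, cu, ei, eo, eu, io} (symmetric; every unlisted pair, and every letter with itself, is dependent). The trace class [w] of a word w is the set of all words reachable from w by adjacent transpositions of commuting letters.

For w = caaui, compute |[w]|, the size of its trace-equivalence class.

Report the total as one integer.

0(c) covers ∅
1(a) covers ∅
2(a) covers 1:a
3(u) covers 2:a
4(i) covers 0:c, 3:u
floor of heap: 0:c, 1:a
completions by unplaced set U, small U first (add the entries for U minus each lowest piece of U):
  |U|=1: {4}:1
  |U|=2: {0,4}:1  {3,4}:1
  |U|=3: {0,3,4}:2  {2,3,4}:1
  start at 0(c): 1
  start at 1(a): 3
sum over floor = 4

4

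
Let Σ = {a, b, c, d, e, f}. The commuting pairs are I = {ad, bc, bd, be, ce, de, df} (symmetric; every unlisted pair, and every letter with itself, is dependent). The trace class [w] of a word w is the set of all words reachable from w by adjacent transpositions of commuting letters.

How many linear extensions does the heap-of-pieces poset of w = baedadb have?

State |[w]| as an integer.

21

piece 0:b — minimal
piece 1:a rests on {0:b}
piece 2:e rests on {1:a}
piece 3:d — minimal
piece 4:a rests on {2:e}
piece 5:d rests on {3:d}
piece 6:b rests on {4:a}
minimal pieces: {0:b, 3:d}
ways to finish when only these pieces remain (= sum over removing one remaining piece with nothing left below it):
  1 left: {5}→1  {6}→1
  2 left: {3,5}→1  {4,6}→1  {5,6}→2
  3 left: {2,4,6}→1  {3,5,6}→3  {4,5,6}→3
  4 left: {1,2,4,6}→1  {2,4,5,6}→4  {3,4,5,6}→6
  5 left: {0,1,2,4,6}→1  {1,2,4,5,6}→5  {2,3,4,5,6}→10
  placing 0:b first → 15 extensions
  placing 3:d first → 6 extensions
total linear extensions = 21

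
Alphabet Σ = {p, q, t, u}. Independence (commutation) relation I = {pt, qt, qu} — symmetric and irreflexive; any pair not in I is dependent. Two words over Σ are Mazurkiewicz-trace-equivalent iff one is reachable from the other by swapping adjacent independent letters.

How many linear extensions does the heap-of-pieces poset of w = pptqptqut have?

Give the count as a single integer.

piece 0:p — minimal
piece 1:p rests on {0:p}
piece 2:t — minimal
piece 3:q rests on {1:p}
piece 4:p rests on {3:q}
piece 5:t rests on {2:t}
piece 6:q rests on {4:p}
piece 7:u rests on {4:p, 5:t}
piece 8:t rests on {7:u}
minimal pieces: {0:p, 2:t}
ways to finish when only these pieces remain (= sum over removing one remaining piece with nothing left below it):
  1 left: {6}→1  {8}→1
  2 left: {6,8}→2  {7,8}→1
  3 left: {5,7,8}→1  {6,7,8}→3
  4 left: {2,5,7,8}→1  {4,6,7,8}→3  {5,6,7,8}→4
  5 left: {2,5,6,7,8}→5  {3,4,6,7,8}→3  {4,5,6,7,8}→7
  6 left: {1,3,4,6,7,8}→3  {2,4,5,6,7,8}→12  {3,4,5,6,7,8}→10
  7 left: {0,1,3,4,6,7,8}→3  {1,3,4,5,6,7,8}→13  {2,3,4,5,6,7,8}→22
  placing 0:p first → 35 extensions
  placing 2:t first → 16 extensions
total linear extensions = 51

51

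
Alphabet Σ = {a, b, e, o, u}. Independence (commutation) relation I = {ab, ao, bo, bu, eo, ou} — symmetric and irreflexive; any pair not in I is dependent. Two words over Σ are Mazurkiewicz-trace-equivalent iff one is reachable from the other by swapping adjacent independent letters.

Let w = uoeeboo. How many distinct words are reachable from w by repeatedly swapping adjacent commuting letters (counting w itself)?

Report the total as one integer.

35

piece 0:u — minimal
piece 1:o — minimal
piece 2:e rests on {0:u}
piece 3:e rests on {2:e}
piece 4:b rests on {3:e}
piece 5:o rests on {1:o}
piece 6:o rests on {5:o}
minimal pieces: {0:u, 1:o}
ways to finish when only these pieces remain (= sum over removing one remaining piece with nothing left below it):
  1 left: {4}→1  {6}→1
  2 left: {3,4}→1  {4,6}→2  {5,6}→1
  3 left: {1,5,6}→1  {2,3,4}→1  {3,4,6}→3  {4,5,6}→3
  4 left: {0,2,3,4}→1  {1,4,5,6}→4  {2,3,4,6}→4  {3,4,5,6}→6
  5 left: {0,2,3,4,6}→5  {1,3,4,5,6}→10  {2,3,4,5,6}→10
  placing 0:u first → 20 extensions
  placing 1:o first → 15 extensions
total linear extensions = 35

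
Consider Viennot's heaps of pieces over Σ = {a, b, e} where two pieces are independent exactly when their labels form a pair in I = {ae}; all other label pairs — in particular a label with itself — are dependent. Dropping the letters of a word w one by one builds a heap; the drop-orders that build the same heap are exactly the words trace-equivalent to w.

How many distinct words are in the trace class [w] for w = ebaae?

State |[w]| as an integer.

#0=e has no predecessor
#1=b depends on [0:e]
#2=a depends on [1:b]
#3=a depends on [2:a]
#4=e depends on [1:b]
sources: [0:e]
N(rest) = Σ N(rest − s) over sources s of rest; N(one piece) = 1:
  size 1 → [3]=1  [4]=1
  size 2 → [2,3]=1  [3,4]=2
  size 3 → [2,3,4]=3
  first=0(e) contributes 3

3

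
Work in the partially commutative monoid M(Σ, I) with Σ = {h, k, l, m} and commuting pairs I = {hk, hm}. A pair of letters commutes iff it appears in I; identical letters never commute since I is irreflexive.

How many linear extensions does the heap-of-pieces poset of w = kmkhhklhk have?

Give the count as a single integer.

drop 0:k onto floor
drop 1:m onto {0:k}
drop 2:k onto {1:m}
drop 3:h onto floor
drop 4:h onto {3:h}
drop 5:k onto {2:k}
drop 6:l onto {4:h, 5:k}
drop 7:h onto {6:l}
drop 8:k onto {6:l}
ground layer = {0:k, 3:h}
drop-orders for the pieces not yet dropped (sum over which currently-grounded one goes next):
  1 to go: {7} 1  {8} 1
  2 to go: {7,8} 2
  3 to go: {6,7,8} 2
  4 to go: {4,6,7,8} 2  {5,6,7,8} 2
  5 to go: {2,5,6,7,8} 2  {3,4,6,7,8} 2  {4,5,6,7,8} 4
  6 to go: {1,2,5,6,7,8} 2  {2,4,5,6,7,8} 6  {3,4,5,6,7,8} 6
  7 to go: {0,1,2,5,6,7,8} 2  {1,2,4,5,6,7,8} 8  {2,3,4,5,6,7,8} 12
  if 0:k drops first: 20 orders
  if 3:h drops first: 10 orders
heap linearizations: 30

30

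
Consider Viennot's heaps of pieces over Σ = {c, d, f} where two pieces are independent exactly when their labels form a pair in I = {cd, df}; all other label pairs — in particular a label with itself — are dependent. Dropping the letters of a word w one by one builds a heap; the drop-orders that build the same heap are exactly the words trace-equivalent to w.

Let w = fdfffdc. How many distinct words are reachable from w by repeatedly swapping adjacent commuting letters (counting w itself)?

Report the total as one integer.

21

#0=f has no predecessor
#1=d has no predecessor
#2=f depends on [0:f]
#3=f depends on [2:f]
#4=f depends on [3:f]
#5=d depends on [1:d]
#6=c depends on [4:f]
sources: [0:f, 1:d]
N(rest) = Σ N(rest − s) over sources s of rest; N(one piece) = 1:
  size 1 → [5]=1  [6]=1
  size 2 → [1,5]=1  [4,6]=1  [5,6]=2
  size 3 → [1,5,6]=3  [3,4,6]=1  [4,5,6]=3
  size 4 → [1,4,5,6]=6  [2,3,4,6]=1  [3,4,5,6]=4
  size 5 → [0,2,3,4,6]=1  [1,3,4,5,6]=10  [2,3,4,5,6]=5
  first=0(f) contributes 15
  first=1(d) contributes 6
|[w]| = 21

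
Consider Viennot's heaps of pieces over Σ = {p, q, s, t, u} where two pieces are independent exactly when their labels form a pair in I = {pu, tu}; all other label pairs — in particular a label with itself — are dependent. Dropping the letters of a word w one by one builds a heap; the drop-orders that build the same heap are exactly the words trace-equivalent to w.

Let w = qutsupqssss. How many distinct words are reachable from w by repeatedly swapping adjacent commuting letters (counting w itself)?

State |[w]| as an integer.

4

#0=q has no predecessor
#1=u depends on [0:q]
#2=t depends on [0:q]
#3=s depends on [1:u, 2:t]
#4=u depends on [3:s]
#5=p depends on [3:s]
#6=q depends on [4:u, 5:p]
#7=s depends on [6:q]
#8=s depends on [7:s]
#9=s depends on [8:s]
#10=s depends on [9:s]
sources: [0:q]
N(rest) = Σ N(rest − s) over sources s of rest; N(one piece) = 1:
  size 1 → [10]=1
  size 2 → [9,10]=1
  size 3 → [8,9,10]=1
  size 4 → [7,8,9,10]=1
  size 5 → [6,7,8,9,10]=1
  size 6 → [4,6,7,8,9,10]=1  [5,6,7,8,9,10]=1
  size 7 → [4,5,6,7,8,9,10]=2
  size 8 → [3,4,5,6,7,8,9,10]=2
  size 9 → [1,3,4,5,6,7,8,9,10]=2  [2,3,4,5,6,7,8,9,10]=2
  first=0(q) contributes 4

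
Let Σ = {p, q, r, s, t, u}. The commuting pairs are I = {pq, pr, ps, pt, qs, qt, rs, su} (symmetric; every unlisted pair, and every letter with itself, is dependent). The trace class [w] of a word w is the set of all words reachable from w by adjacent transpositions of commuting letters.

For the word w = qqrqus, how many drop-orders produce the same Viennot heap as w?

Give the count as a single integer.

6

0(q) covers ∅
1(q) covers 0:q
2(r) covers 1:q
3(q) covers 2:r
4(u) covers 3:q
5(s) covers ∅
floor of heap: 0:q, 5:s
completions by unplaced set U, small U first (add the entries for U minus each lowest piece of U):
  |U|=1: {4}:1  {5}:1
  |U|=2: {3,4}:1  {4,5}:2
  |U|=3: {2,3,4}:1  {3,4,5}:3
  |U|=4: {1,2,3,4}:1  {2,3,4,5}:4
  start at 0(q): 5
  start at 5(s): 1
sum over floor = 6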